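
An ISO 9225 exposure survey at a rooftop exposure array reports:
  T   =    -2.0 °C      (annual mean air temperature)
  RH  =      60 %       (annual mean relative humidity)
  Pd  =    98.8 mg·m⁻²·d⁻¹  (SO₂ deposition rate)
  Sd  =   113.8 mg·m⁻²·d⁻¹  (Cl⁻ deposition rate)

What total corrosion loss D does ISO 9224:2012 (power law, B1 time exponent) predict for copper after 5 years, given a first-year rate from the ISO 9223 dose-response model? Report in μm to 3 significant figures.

copper: temperature factor f = +0.126·(-12.0) = -1.5120
  Pd branch = 0.0053·Pd^0.26·e^(0.059·RH+f) = 0.1329 μm/a
  Sd branch = 0.01025·Sd^0.27·e^(0.036·RH+0.049·T) = 0.2893 μm/a
  sum: 0.1329 + 0.2893 → r_corr = 0.4223 μm/a
ISO 9224: D(t) = r_corr · t^b with b = 0.667 (copper, B1)
  D(5) = 0.4223 × 5^0.667 = 0.4223 × 2.926 = 1.235 μm

D(5) = 1.24 μm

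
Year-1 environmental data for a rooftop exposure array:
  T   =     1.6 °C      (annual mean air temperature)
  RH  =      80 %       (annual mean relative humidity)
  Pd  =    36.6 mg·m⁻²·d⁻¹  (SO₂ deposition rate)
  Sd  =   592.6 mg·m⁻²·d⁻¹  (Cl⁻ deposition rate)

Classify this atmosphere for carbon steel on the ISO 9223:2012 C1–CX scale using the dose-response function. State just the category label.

carbon steel: f(T) = +0.150·(T−10) [T≤10 °C] = -1.2600
  sulphur-dioxide contribution → 16.17 μm/a
  chloride contribution → 79.81 μm/a
  ⇒ r_corr(carbon steel) = 95.98 μm/a
96 μm/a falls in (80, 200] for carbon steel → category C5

C5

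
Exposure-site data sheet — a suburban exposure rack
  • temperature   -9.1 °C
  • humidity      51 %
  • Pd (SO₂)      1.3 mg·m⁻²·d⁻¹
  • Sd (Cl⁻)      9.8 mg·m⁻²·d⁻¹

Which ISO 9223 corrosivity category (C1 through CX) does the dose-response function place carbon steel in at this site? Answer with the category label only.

carbon steel: T≤10 °C ⇒ hinge +0.150·(-9.1−10) = -2.8650
  sulphur-dioxide contribution → 0.3206 μm/a
  chloride contribution → 1.57 μm/a
  total first-year rate 1.891 μm/a
1.89 μm/a falls in (1.3, 25] for carbon steel → category C2

C2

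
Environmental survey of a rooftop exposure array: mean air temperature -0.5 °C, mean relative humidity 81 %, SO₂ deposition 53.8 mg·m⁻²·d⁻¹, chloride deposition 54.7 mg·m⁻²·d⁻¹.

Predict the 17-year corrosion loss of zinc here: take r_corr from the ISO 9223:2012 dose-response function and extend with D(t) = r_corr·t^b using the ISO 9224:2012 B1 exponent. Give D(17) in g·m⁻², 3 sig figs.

zinc: f(T) = +0.038·(T−10) [T≤10 °C] = -0.3990
  sulphur-dioxide contribution → 2.075 μm/a
  chloride contribution → 0.3138 μm/a
  ⇒ r_corr(zinc) = 2.389 μm/a
ISO 9224: D(t) = r_corr · t^b with b = 0.813 (zinc, B1)
  D(17) = 2.389 × 17^0.813 = 2.389 × 10.01 = 23.91 μm
  Mass loss = 23.91 μm × 7.14 g/cm³ = 170.7 g·m⁻²

D(17) = 171 g·m⁻²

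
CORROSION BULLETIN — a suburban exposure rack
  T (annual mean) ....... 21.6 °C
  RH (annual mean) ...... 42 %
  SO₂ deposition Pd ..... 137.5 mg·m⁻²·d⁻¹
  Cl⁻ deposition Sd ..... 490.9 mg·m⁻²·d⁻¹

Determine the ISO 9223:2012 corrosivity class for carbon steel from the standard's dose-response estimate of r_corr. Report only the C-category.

C4

carbon steel: temperature factor f = -0.054·(11.6) = -0.6264
  sulphur-dioxide contribution → 28.36 μm/a
  chloride contribution → 45.1 μm/a
  ⇒ r_corr(carbon steel) = 73.46 μm/a
ISO 9223 Table 2 (carbon steel): 50 < 73.5 ≤ 80 μm/a ⇒ C4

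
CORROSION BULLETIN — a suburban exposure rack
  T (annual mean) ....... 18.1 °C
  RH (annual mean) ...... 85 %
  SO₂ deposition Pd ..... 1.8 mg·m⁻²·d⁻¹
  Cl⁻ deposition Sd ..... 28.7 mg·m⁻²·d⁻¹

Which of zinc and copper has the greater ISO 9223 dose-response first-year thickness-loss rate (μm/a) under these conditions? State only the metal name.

copper

zinc: T>10 °C ⇒ hinge -0.071·(18.1−10) = -0.5751
  SO₂ term: 0.0129·1.8^0.44·exp(0.046·85-0.5751) = 0.4691
  Sd branch = 0.0175·Sd^0.57·e^(0.008·RH+0.085·T) = 1.09 μm/a
  r_corr = 0.4691 + 1.09 = 1.559 μm/a
copper: T>10 °C ⇒ hinge -0.080·(18.1−10) = -0.6480
  SO₂ term: 0.0053·1.8^0.26·exp(0.059·85-0.6480) = 0.4866
  Cl⁻ term: 0.01025·28.7^0.27·exp(0.036·85+0.049·18.1) = 1.314
  sum: 0.4866 + 1.314 → r_corr = 1.8 μm/a
Ordering by μm/a: copper (1.8) > zinc (1.56)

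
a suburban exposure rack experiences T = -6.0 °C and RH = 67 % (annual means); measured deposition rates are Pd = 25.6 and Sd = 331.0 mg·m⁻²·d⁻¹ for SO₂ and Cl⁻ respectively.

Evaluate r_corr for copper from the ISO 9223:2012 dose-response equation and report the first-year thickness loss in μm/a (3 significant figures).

r_corr = 0.494 μm/a

copper: f(T) = +0.126·(T−10) [T≤10 °C] = -2.0160
  Pd branch = 0.0053·Pd^0.26·e^(0.059·RH+f) = 0.08544 μm/a
  Cl⁻ term: 0.01025·331.0^0.27·exp(0.036·67+0.049·-6.0) = 0.4082
  sum: 0.08544 + 0.4082 → r_corr = 0.4937 μm/a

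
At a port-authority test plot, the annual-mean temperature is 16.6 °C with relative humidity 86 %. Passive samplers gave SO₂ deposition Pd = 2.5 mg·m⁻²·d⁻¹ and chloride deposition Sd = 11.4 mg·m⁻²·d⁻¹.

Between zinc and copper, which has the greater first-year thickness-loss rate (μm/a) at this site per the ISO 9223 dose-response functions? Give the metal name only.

zinc: f(T) = -0.071·(T−10) [T>10 °C] = -0.4686
  SO₂ term: 0.0129·2.5^0.44·exp(0.046·86-0.4686) = 0.6313
  Sd branch = 0.0175·Sd^0.57·e^(0.008·RH+0.085·T) = 0.5716 μm/a
  r_corr = 0.6313 + 0.5716 = 1.203 μm/a
copper: f(T) = -0.080·(T−10) [T>10 °C] = -0.5280
  Pd branch = 0.0053·Pd^0.26·e^(0.059·RH+f) = 0.6339 μm/a
  Cl⁻ term: 0.01025·11.4^0.27·exp(0.036·86+0.049·16.6) = 0.9861
  sum: 0.6339 + 0.9861 → r_corr = 1.62 μm/a
Ordering by μm/a: copper (1.62) > zinc (1.2)

copper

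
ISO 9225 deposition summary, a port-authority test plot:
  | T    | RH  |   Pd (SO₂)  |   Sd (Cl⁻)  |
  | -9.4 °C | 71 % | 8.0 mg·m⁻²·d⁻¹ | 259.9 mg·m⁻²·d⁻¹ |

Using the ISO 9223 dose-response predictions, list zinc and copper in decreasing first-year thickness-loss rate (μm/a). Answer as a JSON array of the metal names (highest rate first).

["zinc", "copper"]

zinc: f(T) = +0.038·(T−10) [T≤10 °C] = -0.7372
  sulphur-dioxide contribution → 0.4038 μm/a
  chloride contribution → 0.3305 μm/a
  total first-year rate 0.7343 μm/a
copper: temperature factor f = +0.126·(-19.4) = -2.4444
  sulphur-dioxide contribution → 0.05209 μm/a
  chloride contribution → 0.3739 μm/a
  total first-year rate 0.426 μm/a
Ordering by μm/a: zinc (0.734) > copper (0.426)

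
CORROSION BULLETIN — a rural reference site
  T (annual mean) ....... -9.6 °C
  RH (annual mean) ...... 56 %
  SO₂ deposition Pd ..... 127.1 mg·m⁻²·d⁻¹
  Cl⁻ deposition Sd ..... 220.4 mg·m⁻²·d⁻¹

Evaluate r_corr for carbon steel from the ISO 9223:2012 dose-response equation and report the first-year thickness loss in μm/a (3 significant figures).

r_corr = 16.1 μm/a

carbon steel: T≤10 °C ⇒ hinge +0.150·(-9.6−10) = -2.9400
  Pd branch = 1.77·Pd^0.52·e^(0.02·RH+f) = 3.562 μm/a
  Sd branch = 0.102·Sd^0.62·e^(0.033·RH+0.04·T) = 12.51 μm/a
  r_corr = 3.562 + 12.51 = 16.07 μm/a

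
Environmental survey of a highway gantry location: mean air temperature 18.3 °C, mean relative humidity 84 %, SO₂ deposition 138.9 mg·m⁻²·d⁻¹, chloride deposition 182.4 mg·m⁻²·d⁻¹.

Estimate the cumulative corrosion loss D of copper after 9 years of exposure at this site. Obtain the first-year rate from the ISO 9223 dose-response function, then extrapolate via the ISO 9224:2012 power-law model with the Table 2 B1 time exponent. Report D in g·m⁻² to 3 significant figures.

D(9) = 136 g·m⁻²

copper: temperature factor f = -0.080·(8.3) = -0.6640
  sulphur-dioxide contribution → 1.398 μm/a
  chloride contribution → 2.108 μm/a
  total first-year rate 3.506 μm/a
Power-law: D(9) = r_corr · 9^0.667
  D(9) = 3.506 × 9^0.667 = 3.506 × 4.33 = 15.18 μm
  Mass loss = 15.18 μm × 8.96 g/cm³ = 136 g·m⁻²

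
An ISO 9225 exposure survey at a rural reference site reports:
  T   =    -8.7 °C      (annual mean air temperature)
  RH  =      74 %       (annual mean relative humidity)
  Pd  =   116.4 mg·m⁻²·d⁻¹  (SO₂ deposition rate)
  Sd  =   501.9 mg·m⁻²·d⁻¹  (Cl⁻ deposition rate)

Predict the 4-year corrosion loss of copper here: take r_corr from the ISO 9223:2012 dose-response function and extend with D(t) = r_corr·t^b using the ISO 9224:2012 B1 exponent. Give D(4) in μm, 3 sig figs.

copper: temperature factor f = +0.126·(-18.7) = -2.3562
  SO₂ term: 0.0053·116.4^0.26·exp(0.059·74-2.3562) = 0.1362
  Sd branch = 0.01025·Sd^0.27·e^(0.036·RH+0.049·T) = 0.5149 μm/a
  sum: 0.1362 + 0.5149 → r_corr = 0.6511 μm/a
ISO 9224: D(t) = r_corr · t^b with b = 0.667 (copper, B1)
  D(4) = 0.6511 × 4^0.667 = 0.6511 × 2.521 = 1.641 μm

D(4) = 1.64 μm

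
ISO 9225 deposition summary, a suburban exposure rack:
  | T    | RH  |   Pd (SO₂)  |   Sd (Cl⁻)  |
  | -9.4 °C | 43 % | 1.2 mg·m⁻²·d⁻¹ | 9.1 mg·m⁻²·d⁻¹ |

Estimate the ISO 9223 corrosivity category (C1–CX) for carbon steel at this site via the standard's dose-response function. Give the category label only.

carbon steel: f(T) = +0.150·(T−10) [T≤10 °C] = -2.9100
  SO₂ term: 1.77·1.2^0.52·exp(0.02·43-2.9100) = 0.2505
  Sd branch = 0.102·Sd^0.62·e^(0.033·RH+0.04·T) = 1.138 μm/a
  r_corr = 0.2505 + 1.138 = 1.389 μm/a
Category bounds: 1.3…25 μm/a bracket r_corr ⇒ C2

C2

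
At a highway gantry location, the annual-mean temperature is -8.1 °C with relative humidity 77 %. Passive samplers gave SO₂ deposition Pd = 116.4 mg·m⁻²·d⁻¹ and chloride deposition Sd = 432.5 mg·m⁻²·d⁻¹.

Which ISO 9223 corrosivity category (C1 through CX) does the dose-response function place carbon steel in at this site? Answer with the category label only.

C3

carbon steel: T≤10 °C ⇒ hinge +0.150·(-8.1−10) = -2.7150
  SO₂ term: 1.77·116.4^0.52·exp(0.02·77-2.7150) = 6.486
  Cl⁻ term: 0.102·432.5^0.62·exp(0.033·77+0.04·-8.1) = 40.34
  sum: 6.486 + 40.34 → r_corr = 46.83 μm/a
Category bounds: 25…50 μm/a bracket r_corr ⇒ C3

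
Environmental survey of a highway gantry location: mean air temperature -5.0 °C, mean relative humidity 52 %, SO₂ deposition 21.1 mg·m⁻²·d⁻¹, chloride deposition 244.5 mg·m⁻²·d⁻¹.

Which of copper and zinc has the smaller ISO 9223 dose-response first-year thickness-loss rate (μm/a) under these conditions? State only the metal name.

copper

copper: f(T) = +0.126·(T−10) [T≤10 °C] = -1.8900
  SO₂ term: 0.0053·21.1^0.26·exp(0.059·52-1.8900) = 0.03804
  Cl⁻ term: 0.01025·244.5^0.27·exp(0.036·52+0.049·-5.0) = 0.2302
  sum: 0.03804 + 0.2302 → r_corr = 0.2683 μm/a
zinc: temperature factor f = +0.038·(-15.0) = -0.5700
  SO₂ term: 0.0129·21.1^0.44·exp(0.046·52-0.5700) = 0.3052
  Sd branch = 0.0175·Sd^0.57·e^(0.008·RH+0.085·T) = 0.3985 μm/a
  r_corr = 0.3052 + 0.3985 = 0.7037 μm/a
Ordering by μm/a: zinc (0.704) > copper (0.268)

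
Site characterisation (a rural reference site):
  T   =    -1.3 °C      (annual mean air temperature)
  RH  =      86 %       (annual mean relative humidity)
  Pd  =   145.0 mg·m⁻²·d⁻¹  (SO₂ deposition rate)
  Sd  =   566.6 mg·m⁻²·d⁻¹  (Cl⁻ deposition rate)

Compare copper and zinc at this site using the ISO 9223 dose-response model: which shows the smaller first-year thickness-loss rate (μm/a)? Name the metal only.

copper: T≤10 °C ⇒ hinge +0.126·(-1.3−10) = -1.4238
  Pd branch = 0.0053·Pd^0.26·e^(0.059·RH+f) = 0.7439 μm/a
  Cl⁻ term: 0.01025·566.6^0.27·exp(0.036·86+0.049·-1.3) = 1.178
  r_corr = 0.7439 + 1.178 = 1.922 μm/a
zinc: T≤10 °C ⇒ hinge +0.038·(-1.3−10) = -0.4294
  Pd branch = 0.0129·Pd^0.44·e^(0.046·RH+f) = 3.919 μm/a
  Cl⁻ term: 0.0175·566.6^0.57·exp(0.008·86+0.085·-1.3) = 1.157
  r_corr = 3.919 + 1.157 = 5.076 μm/a
Ordering by μm/a: zinc (5.08) > copper (1.92)

copper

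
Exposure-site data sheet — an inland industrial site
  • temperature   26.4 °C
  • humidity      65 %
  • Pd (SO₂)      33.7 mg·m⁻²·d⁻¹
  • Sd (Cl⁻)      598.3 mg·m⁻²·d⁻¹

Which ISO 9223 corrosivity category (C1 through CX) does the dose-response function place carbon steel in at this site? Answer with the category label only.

carbon steel: f(T) = -0.054·(T−10) [T>10 °C] = -0.8856
  sulphur-dioxide contribution → 16.68 μm/a
  chloride contribution → 132 μm/a
  total first-year rate 148.7 μm/a
Category bounds: 80…200 μm/a bracket r_corr ⇒ C5

C5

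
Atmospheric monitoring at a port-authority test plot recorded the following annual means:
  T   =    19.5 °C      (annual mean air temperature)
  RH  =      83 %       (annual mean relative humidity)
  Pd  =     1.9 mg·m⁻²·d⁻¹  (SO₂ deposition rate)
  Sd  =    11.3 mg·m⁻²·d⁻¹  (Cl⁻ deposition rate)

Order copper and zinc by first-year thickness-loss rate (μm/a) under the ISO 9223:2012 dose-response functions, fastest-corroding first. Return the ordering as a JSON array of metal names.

copper: temperature factor f = -0.080·(9.5) = -0.7600
  sulphur-dioxide contribution → 0.3921 μm/a
  chloride contribution → 1.018 μm/a
  ⇒ r_corr(copper) = 1.41 μm/a
zinc: T>10 °C ⇒ hinge -0.071·(19.5−10) = -0.6745
  sulphur-dioxide contribution → 0.3967 μm/a
  chloride contribution → 0.7104 μm/a
  ⇒ r_corr(zinc) = 1.107 μm/a
Ordering by μm/a: copper (1.41) > zinc (1.11)

["copper", "zinc"]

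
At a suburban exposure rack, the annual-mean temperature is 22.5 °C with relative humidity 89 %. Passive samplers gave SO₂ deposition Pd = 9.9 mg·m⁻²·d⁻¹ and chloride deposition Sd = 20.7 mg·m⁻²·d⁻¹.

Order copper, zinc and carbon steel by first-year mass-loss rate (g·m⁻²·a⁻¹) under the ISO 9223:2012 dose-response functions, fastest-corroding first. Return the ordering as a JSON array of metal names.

copper: T>10 °C ⇒ hinge -0.080·(22.5−10) = -1.0000
  sulphur-dioxide contribution → 0.675 μm/a
  chloride contribution → 1.723 μm/a
  ⇒ r_corr(copper) = 2.398 μm/a
  mass loss = 2.398 μm/a × 8.96 g/cm³ = 21.49 g·m⁻²·a⁻¹
zinc: T>10 °C ⇒ hinge -0.071·(22.5−10) = -0.8875
  sulphur-dioxide contribution → 0.8734 μm/a
  chloride contribution → 1.358 μm/a
  total first-year rate 2.232 μm/a
  mass loss = 2.232 μm/a × 7.14 g/cm³ = 15.93 g·m⁻²·a⁻¹
carbon steel: f(T) = -0.054·(T−10) [T>10 °C] = -0.6750
  sulphur-dioxide contribution → 17.6 μm/a
  chloride contribution → 30.97 μm/a
  total first-year rate 48.57 μm/a
  mass loss = 48.57 μm/a × 7.85 g/cm³ = 381.3 g·m⁻²·a⁻¹
Ordering by g·m⁻²·a⁻¹: carbon steel (381) > copper (21.5) > zinc (15.9)

["carbon steel", "copper", "zinc"]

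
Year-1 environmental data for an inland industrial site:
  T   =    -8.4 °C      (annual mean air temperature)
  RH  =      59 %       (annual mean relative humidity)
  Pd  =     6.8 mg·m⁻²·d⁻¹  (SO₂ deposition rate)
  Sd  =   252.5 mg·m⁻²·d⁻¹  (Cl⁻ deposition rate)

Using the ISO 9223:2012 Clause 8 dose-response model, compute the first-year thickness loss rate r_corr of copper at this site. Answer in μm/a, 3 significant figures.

copper: temperature factor f = +0.126·(-18.4) = -2.3184
  sulphur-dioxide contribution → 0.0279 μm/a
  chloride contribution → 0.2529 μm/a
  ⇒ r_corr(copper) = 0.2808 μm/a

r_corr = 0.281 μm/a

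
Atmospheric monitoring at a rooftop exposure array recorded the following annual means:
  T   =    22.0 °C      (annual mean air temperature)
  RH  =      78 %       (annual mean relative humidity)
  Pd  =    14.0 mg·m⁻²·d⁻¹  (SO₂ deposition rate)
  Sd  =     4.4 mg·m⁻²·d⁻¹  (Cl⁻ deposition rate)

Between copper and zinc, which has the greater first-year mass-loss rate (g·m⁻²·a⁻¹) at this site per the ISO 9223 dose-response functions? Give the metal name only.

copper

copper: f(T) = -0.080·(T−10) [T>10 °C] = -0.9600
  sulphur-dioxide contribution → 0.4018 μm/a
  chloride contribution → 0.7449 μm/a
  total first-year rate 1.147 μm/a
  mass loss = 1.147 μm/a × 8.96 g/cm³ = 10.27 g·m⁻²·a⁻¹
zinc: f(T) = -0.071·(T−10) [T>10 °C] = -0.8520
  sulphur-dioxide contribution → 0.6355 μm/a
  chloride contribution → 0.4931 μm/a
  total first-year rate 1.129 μm/a
  mass loss = 1.129 μm/a × 7.14 g/cm³ = 8.058 g·m⁻²·a⁻¹
Ordering by g·m⁻²·a⁻¹: copper (10.3) > zinc (8.06)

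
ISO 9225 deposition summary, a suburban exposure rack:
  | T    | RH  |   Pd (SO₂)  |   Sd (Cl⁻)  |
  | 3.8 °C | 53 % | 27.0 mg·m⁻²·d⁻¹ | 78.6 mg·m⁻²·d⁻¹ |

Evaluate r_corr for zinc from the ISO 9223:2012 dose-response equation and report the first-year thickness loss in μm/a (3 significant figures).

zinc: T≤10 °C ⇒ hinge +0.038·(3.8−10) = -0.2356
  SO₂ term: 0.0129·27.0^0.44·exp(0.046·53-0.2356) = 0.4976
  Sd branch = 0.0175·Sd^0.57·e^(0.008·RH+0.085·T) = 0.4445 μm/a
  sum: 0.4976 + 0.4445 → r_corr = 0.9421 μm/a

r_corr = 0.942 μm/a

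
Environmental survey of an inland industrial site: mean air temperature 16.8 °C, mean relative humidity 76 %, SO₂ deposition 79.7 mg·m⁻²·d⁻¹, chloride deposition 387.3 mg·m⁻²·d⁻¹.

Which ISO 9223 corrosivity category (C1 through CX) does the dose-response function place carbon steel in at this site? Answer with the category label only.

carbon steel: temperature factor f = -0.054·(6.8) = -0.3672
  Pd branch = 1.77·Pd^0.52·e^(0.02·RH+f) = 54.62 μm/a
  Cl⁻ term: 0.102·387.3^0.62·exp(0.033·76+0.04·16.8) = 98.68
  sum: 54.62 + 98.68 → r_corr = 153.3 μm/a
ISO 9223 Table 2 (carbon steel): 80 < 153 ≤ 200 μm/a ⇒ C5

C5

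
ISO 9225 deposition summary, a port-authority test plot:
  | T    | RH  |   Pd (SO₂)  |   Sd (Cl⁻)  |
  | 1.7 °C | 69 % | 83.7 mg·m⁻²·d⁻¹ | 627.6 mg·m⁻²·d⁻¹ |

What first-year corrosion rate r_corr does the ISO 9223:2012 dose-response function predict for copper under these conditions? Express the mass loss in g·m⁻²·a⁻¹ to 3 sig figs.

copper: f(T) = +0.126·(T−10) [T≤10 °C] = -1.0458
  Pd branch = 0.0053·Pd^0.26·e^(0.059·RH+f) = 0.3452 μm/a
  Sd branch = 0.01025·Sd^0.27·e^(0.036·RH+0.049·T) = 0.7604 μm/a
  r_corr = 0.3452 + 0.7604 = 1.106 μm/a
Convert to mass loss: 1.106 μm/a × 8.96 g/cm³ = 9.906 g·m⁻²·a⁻¹

r_corr = 9.91 g·m⁻²·a⁻¹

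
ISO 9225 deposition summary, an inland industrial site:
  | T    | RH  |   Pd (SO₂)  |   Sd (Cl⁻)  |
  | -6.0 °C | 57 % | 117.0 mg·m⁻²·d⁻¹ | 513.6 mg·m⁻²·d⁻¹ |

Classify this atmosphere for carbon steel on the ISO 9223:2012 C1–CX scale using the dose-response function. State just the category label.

carbon steel: temperature factor f = +0.150·(-16.0) = -2.4000
  Pd branch = 1.77·Pd^0.52·e^(0.02·RH+f) = 5.973 μm/a
  Sd branch = 0.102·Sd^0.62·e^(0.033·RH+0.04·T) = 25.23 μm/a
  sum: 5.973 + 25.23 → r_corr = 31.2 μm/a
31.2 μm/a falls in (25, 50] for carbon steel → category C3

C3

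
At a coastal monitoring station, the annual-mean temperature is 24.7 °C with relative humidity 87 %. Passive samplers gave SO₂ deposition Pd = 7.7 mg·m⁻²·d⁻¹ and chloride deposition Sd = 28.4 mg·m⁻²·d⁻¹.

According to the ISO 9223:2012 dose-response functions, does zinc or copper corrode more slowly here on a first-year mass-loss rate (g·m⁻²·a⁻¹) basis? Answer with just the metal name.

zinc: f(T) = -0.071·(T−10) [T>10 °C] = -1.0437
  sulphur-dioxide contribution → 0.6101 μm/a
  chloride contribution → 1.93 μm/a
  total first-year rate 2.54 μm/a
  mass loss = 2.54 μm/a × 7.14 g/cm³ = 18.13 g·m⁻²·a⁻¹
copper: f(T) = -0.080·(T−10) [T>10 °C] = -1.1760
  sulphur-dioxide contribution → 0.4713 μm/a
  chloride contribution → 1.945 μm/a
  ⇒ r_corr(copper) = 2.416 μm/a
  mass loss = 2.416 μm/a × 8.96 g/cm³ = 21.65 g·m⁻²·a⁻¹
Ordering by g·m⁻²·a⁻¹: copper (21.7) > zinc (18.1)

zinc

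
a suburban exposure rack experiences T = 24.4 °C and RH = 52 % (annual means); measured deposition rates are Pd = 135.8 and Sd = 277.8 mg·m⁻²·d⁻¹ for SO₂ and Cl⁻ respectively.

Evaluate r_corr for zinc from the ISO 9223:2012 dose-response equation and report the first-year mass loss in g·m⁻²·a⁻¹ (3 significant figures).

r_corr = 40.4 g·m⁻²·a⁻¹

zinc: T>10 °C ⇒ hinge -0.071·(24.4−10) = -1.0224
  sulphur-dioxide contribution → 0.4404 μm/a
  chloride contribution → 5.216 μm/a
  total first-year rate 5.657 μm/a
Convert to mass loss: 5.657 μm/a × 7.14 g/cm³ = 40.39 g·m⁻²·a⁻¹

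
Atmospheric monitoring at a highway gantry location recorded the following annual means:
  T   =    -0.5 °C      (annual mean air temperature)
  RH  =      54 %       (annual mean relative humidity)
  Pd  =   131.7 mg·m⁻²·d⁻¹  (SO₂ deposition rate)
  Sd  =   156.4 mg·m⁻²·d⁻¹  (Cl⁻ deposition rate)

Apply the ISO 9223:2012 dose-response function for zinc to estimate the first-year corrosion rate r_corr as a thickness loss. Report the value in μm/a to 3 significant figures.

zinc: temperature factor f = +0.038·(-10.5) = -0.3990
  Pd branch = 0.0129·Pd^0.44·e^(0.046·RH+f) = 0.8886 μm/a
  Sd branch = 0.0175·Sd^0.57·e^(0.008·RH+0.085·T) = 0.4602 μm/a
  r_corr = 0.8886 + 0.4602 = 1.349 μm/a

r_corr = 1.35 μm/a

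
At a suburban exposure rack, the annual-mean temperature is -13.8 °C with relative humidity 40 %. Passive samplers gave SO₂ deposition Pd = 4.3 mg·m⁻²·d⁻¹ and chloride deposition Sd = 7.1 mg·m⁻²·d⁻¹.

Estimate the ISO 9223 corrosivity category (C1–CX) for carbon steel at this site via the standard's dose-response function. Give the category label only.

carbon steel: T≤10 °C ⇒ hinge +0.150·(-13.8−10) = -3.5700
  Pd branch = 1.77·Pd^0.52·e^(0.02·RH+f) = 0.2368 μm/a
  Sd branch = 0.102·Sd^0.62·e^(0.033·RH+0.04·T) = 0.7412 μm/a
  sum: 0.2368 + 0.7412 → r_corr = 0.978 μm/a
Category bounds: 0…1.3 μm/a bracket r_corr ⇒ C1

C1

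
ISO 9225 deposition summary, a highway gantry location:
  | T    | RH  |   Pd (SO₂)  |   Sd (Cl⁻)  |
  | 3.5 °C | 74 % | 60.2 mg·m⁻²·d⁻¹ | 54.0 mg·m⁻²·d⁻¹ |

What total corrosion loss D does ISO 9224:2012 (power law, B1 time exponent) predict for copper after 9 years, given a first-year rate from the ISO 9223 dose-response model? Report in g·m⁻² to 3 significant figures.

copper: T≤10 °C ⇒ hinge +0.126·(3.5−10) = -0.8190
  sulphur-dioxide contribution → 0.5338 μm/a
  chloride contribution → 0.5128 μm/a
  total first-year rate 1.047 μm/a
Power-law: D(9) = r_corr · 9^0.667
  D(9) = 1.047 × 9^0.667 = 1.047 × 4.33 = 4.532 μm
  Mass loss = 4.532 μm × 8.96 g/cm³ = 40.6 g·m⁻²

D(9) = 40.6 g·m⁻²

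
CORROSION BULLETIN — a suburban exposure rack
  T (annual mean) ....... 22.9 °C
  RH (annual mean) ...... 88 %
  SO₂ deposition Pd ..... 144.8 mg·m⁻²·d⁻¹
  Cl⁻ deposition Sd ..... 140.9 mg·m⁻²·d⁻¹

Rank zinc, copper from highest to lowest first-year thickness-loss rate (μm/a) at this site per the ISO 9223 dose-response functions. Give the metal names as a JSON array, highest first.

zinc: T>10 °C ⇒ hinge -0.071·(22.9−10) = -0.9159
  SO₂ term: 0.0129·144.8^0.44·exp(0.046·88-0.9159) = 2.64
  Cl⁻ term: 0.0175·140.9^0.57·exp(0.008·88+0.085·22.9) = 4.159
  sum: 2.64 + 4.159 → r_corr = 6.799 μm/a
copper: T>10 °C ⇒ hinge -0.080·(22.9−10) = -1.0320
  Pd branch = 0.0053·Pd^0.26·e^(0.059·RH+f) = 1.238 μm/a
  Cl⁻ term: 0.01025·140.9^0.27·exp(0.036·88+0.049·22.9) = 2.845
  r_corr = 1.238 + 2.845 = 4.083 μm/a
Ordering by μm/a: zinc (6.8) > copper (4.08)

["zinc", "copper"]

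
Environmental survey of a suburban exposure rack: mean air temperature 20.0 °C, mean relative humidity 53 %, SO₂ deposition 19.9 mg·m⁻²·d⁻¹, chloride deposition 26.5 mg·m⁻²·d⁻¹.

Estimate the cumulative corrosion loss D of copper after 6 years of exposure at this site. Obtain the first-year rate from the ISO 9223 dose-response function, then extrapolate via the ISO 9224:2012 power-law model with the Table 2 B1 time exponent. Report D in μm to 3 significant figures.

copper: T>10 °C ⇒ hinge -0.080·(20.0−10) = -0.8000
  sulphur-dioxide contribution → 0.1182 μm/a
  chloride contribution → 0.4459 μm/a
  total first-year rate 0.5641 μm/a
ISO 9224: D(t) = r_corr · t^b with b = 0.667 (copper, B1)
  D(6) = 0.5641 × 6^0.667 = 0.5641 × 3.304 = 1.864 μm

D(6) = 1.86 μm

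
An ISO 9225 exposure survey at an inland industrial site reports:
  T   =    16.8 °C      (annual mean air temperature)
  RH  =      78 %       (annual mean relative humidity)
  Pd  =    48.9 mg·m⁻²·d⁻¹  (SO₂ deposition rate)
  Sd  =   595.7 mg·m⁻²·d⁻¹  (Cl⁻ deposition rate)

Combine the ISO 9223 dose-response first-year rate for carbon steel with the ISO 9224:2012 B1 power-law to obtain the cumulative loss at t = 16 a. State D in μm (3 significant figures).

D(16) = 775 μm

carbon steel: T>10 °C ⇒ hinge -0.054·(16.8−10) = -0.3672
  sulphur-dioxide contribution → 44.1 μm/a
  chloride contribution → 137.7 μm/a
  ⇒ r_corr(carbon steel) = 181.8 μm/a
Long-term exponent b (ISO 9224 Table 2, B1) = 0.523
  D(16) = 181.8 × 16^0.523 = 181.8 × 4.263 = 775 μm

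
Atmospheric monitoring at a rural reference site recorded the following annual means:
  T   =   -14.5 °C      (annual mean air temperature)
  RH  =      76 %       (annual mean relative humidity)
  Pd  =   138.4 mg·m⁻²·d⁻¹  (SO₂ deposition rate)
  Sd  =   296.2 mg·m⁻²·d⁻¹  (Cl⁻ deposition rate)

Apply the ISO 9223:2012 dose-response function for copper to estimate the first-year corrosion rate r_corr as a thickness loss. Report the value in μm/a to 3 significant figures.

r_corr = 0.438 μm/a

copper: f(T) = +0.126·(T−10) [T≤10 °C] = -3.0870
  SO₂ term: 0.0053·138.4^0.26·exp(0.059·76-3.0870) = 0.07721
  Cl⁻ term: 0.01025·296.2^0.27·exp(0.036·76+0.049·-14.5) = 0.3612
  sum: 0.07721 + 0.3612 → r_corr = 0.4384 μm/a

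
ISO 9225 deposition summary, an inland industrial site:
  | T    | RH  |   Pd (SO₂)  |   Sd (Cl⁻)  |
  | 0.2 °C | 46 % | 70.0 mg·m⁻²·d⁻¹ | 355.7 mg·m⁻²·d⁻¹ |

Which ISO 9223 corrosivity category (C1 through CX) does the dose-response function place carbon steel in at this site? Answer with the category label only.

C3

carbon steel: f(T) = +0.150·(T−10) [T≤10 °C] = -1.4700
  sulphur-dioxide contribution → 9.302 μm/a
  chloride contribution → 17.91 μm/a
  total first-year rate 27.21 μm/a
Category bounds: 25…50 μm/a bracket r_corr ⇒ C3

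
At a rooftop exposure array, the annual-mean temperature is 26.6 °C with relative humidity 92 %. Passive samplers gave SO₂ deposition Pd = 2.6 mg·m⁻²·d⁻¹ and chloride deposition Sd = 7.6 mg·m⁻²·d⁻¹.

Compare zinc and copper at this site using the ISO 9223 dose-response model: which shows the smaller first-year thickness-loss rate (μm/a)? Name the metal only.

zinc

zinc: T>10 °C ⇒ hinge -0.071·(26.6−10) = -1.1786
  sulphur-dioxide contribution → 0.4162 μm/a
  chloride contribution → 1.113 μm/a
  ⇒ r_corr(zinc) = 1.53 μm/a
copper: T>10 °C ⇒ hinge -0.080·(26.6−10) = -1.3280
  sulphur-dioxide contribution → 0.41 μm/a
  chloride contribution → 1.791 μm/a
  ⇒ r_corr(copper) = 2.201 μm/a
Ordering by μm/a: copper (2.2) > zinc (1.53)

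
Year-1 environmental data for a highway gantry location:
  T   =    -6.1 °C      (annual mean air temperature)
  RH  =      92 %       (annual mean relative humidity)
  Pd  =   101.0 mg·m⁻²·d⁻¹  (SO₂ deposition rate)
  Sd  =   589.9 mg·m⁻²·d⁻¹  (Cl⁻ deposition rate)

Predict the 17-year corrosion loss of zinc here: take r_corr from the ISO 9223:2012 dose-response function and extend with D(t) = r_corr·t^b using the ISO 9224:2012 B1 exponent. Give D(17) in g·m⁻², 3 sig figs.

D(17) = 321 g·m⁻²

zinc: T≤10 °C ⇒ hinge +0.038·(-6.1−10) = -0.6118
  SO₂ term: 0.0129·101.0^0.44·exp(0.046·92-0.6118) = 3.67
  Sd branch = 0.0175·Sd^0.57·e^(0.008·RH+0.085·T) = 0.8257 μm/a
  r_corr = 3.67 + 0.8257 = 4.496 μm/a
Power-law: D(17) = r_corr · 17^0.813
  D(17) = 4.496 × 17^0.813 = 4.496 × 10.01 = 45 μm
  Mass loss = 45 μm × 7.14 g/cm³ = 321.3 g·m⁻²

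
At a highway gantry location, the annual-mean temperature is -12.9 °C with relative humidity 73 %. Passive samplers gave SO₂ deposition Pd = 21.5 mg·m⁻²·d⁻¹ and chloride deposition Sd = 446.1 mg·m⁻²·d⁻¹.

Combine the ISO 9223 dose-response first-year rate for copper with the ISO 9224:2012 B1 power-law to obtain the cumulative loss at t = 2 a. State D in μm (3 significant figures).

D(2) = 0.699 μm

copper: T≤10 °C ⇒ hinge +0.126·(-12.9−10) = -2.8854
  sulphur-dioxide contribution → 0.04876 μm/a
  chloride contribution → 0.3916 μm/a
  ⇒ r_corr(copper) = 0.4404 μm/a
Power-law: D(2) = r_corr · 2^0.667
  D(2) = 0.4404 × 2^0.667 = 0.4404 × 1.588 = 0.6992 μm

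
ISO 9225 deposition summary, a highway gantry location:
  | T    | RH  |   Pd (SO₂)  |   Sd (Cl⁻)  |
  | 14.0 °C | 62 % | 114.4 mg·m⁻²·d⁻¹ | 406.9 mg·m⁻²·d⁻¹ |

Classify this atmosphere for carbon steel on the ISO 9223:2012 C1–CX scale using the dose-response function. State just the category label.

carbon steel: f(T) = -0.054·(T−10) [T>10 °C] = -0.2160
  sulphur-dioxide contribution → 57.95 μm/a
  chloride contribution → 57.31 μm/a
  ⇒ r_corr(carbon steel) = 115.3 μm/a
ISO 9223 Table 2 (carbon steel): 80 < 115 ≤ 200 μm/a ⇒ C5

C5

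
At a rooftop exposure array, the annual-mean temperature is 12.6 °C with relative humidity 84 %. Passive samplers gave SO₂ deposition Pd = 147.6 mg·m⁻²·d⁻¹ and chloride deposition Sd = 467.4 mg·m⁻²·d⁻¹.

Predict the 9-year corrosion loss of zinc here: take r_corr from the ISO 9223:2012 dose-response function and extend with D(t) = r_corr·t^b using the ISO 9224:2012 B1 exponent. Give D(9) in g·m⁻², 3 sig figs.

zinc: T>10 °C ⇒ hinge -0.071·(12.6−10) = -0.1846
  Pd branch = 0.0129·Pd^0.44·e^(0.046·RH+f) = 4.602 μm/a
  Cl⁻ term: 0.0175·467.4^0.57·exp(0.008·84+0.085·12.6) = 3.325
  r_corr = 4.602 + 3.325 = 7.926 μm/a
Long-term exponent b (ISO 9224 Table 2, B1) = 0.813
  D(9) = 7.926 × 9^0.813 = 7.926 × 5.968 = 47.3 μm
  Mass loss = 47.3 μm × 7.14 g/cm³ = 337.7 g·m⁻²

D(9) = 338 g·m⁻²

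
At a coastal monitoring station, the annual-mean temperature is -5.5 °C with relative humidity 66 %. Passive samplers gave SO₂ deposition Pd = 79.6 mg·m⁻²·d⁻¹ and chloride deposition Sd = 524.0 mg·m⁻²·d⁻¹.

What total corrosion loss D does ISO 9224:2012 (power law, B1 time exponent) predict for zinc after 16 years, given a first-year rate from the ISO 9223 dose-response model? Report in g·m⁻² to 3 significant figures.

D(16) = 114 g·m⁻²

zinc: f(T) = +0.038·(T−10) [T≤10 °C] = -0.5890
  SO₂ term: 0.0129·79.6^0.44·exp(0.046·66-0.5890) = 1.023
  Cl⁻ term: 0.0175·524.0^0.57·exp(0.008·66+0.085·-5.5) = 0.6597
  sum: 1.023 + 0.6597 → r_corr = 1.682 μm/a
Power-law: D(16) = r_corr · 16^0.813
  D(16) = 1.682 × 16^0.813 = 1.682 × 9.527 = 16.03 μm
  Mass loss = 16.03 μm × 7.14 g/cm³ = 114.4 g·m⁻²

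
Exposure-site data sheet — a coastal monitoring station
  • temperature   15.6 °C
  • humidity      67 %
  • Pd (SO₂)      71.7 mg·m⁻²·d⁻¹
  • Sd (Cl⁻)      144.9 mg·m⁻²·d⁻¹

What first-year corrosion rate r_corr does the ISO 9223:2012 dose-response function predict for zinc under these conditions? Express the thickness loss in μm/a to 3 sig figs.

r_corr = 3.16 μm/a

zinc: T>10 °C ⇒ hinge -0.071·(15.6−10) = -0.3976
  SO₂ term: 0.0129·71.7^0.44·exp(0.046·67-0.3976) = 1.238
  Sd branch = 0.0175·Sd^0.57·e^(0.008·RH+0.085·T) = 1.921 μm/a
  sum: 1.238 + 1.921 → r_corr = 3.159 μm/a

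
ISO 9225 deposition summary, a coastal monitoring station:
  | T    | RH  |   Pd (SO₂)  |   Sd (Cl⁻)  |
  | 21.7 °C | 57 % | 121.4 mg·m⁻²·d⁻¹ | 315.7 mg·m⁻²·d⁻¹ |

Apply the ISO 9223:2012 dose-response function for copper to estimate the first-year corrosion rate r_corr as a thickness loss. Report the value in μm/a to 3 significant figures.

r_corr = 1.30 μm/a

copper: T>10 °C ⇒ hinge -0.080·(21.7−10) = -0.9360
  SO₂ term: 0.0053·121.4^0.26·exp(0.059·57-0.9360) = 0.209
  Sd branch = 0.01025·Sd^0.27·e^(0.036·RH+0.049·T) = 1.093 μm/a
  r_corr = 0.209 + 1.093 = 1.302 μm/a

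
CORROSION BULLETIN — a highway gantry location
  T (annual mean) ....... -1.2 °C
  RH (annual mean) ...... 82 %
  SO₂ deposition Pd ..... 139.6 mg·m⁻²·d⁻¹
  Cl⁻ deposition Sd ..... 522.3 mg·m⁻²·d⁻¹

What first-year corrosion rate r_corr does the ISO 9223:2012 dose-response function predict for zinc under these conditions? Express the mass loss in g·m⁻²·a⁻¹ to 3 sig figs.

zinc: f(T) = +0.038·(T−10) [T≤10 °C] = -0.4256
  Pd branch = 0.0129·Pd^0.44·e^(0.046·RH+f) = 3.219 μm/a
  Sd branch = 0.0175·Sd^0.57·e^(0.008·RH+0.085·T) = 1.079 μm/a
  r_corr = 3.219 + 1.079 = 4.297 μm/a
Convert to mass loss: 4.297 μm/a × 7.14 g/cm³ = 30.68 g·m⁻²·a⁻¹

r_corr = 30.7 g·m⁻²·a⁻¹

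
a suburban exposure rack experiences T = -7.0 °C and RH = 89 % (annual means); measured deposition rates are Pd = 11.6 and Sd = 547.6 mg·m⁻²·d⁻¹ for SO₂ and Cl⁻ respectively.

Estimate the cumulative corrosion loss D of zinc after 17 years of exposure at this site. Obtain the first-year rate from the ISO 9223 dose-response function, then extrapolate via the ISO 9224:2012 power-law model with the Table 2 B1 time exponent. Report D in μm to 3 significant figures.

zinc: T≤10 °C ⇒ hinge +0.038·(-7.0−10) = -0.6460
  sulphur-dioxide contribution → 1.192 μm/a
  chloride contribution → 0.7158 μm/a
  ⇒ r_corr(zinc) = 1.908 μm/a
Power-law: D(17) = r_corr · 17^0.813
  D(17) = 1.908 × 17^0.813 = 1.908 × 10.01 = 19.1 μm

D(17) = 19.1 μm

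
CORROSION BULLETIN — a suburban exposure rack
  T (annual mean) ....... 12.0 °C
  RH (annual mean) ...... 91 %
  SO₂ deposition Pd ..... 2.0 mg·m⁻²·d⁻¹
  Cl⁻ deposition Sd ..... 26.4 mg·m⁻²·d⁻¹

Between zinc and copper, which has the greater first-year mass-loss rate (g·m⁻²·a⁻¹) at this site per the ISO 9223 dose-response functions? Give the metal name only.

zinc: T>10 °C ⇒ hinge -0.071·(12.0−10) = -0.1420
  Pd branch = 0.0129·Pd^0.44·e^(0.046·RH+f) = 0.9985 μm/a
  Cl⁻ term: 0.0175·26.4^0.57·exp(0.008·91+0.085·12.0) = 0.6494
  sum: 0.9985 + 0.6494 → r_corr = 1.648 μm/a
  mass loss = 1.648 μm/a × 7.14 g/cm³ = 11.77 g·m⁻²·a⁻¹
copper: temperature factor f = -0.080·(2.0) = -0.1600
  SO₂ term: 0.0053·2.0^0.26·exp(0.059·91-0.1600) = 1.161
  Cl⁻ term: 0.01025·26.4^0.27·exp(0.036·91+0.049·12.0) = 1.182
  sum: 1.161 + 1.182 → r_corr = 2.343 μm/a
  mass loss = 2.343 μm/a × 8.96 g/cm³ = 20.99 g·m⁻²·a⁻¹
Ordering by g·m⁻²·a⁻¹: copper (21) > zinc (11.8)

copper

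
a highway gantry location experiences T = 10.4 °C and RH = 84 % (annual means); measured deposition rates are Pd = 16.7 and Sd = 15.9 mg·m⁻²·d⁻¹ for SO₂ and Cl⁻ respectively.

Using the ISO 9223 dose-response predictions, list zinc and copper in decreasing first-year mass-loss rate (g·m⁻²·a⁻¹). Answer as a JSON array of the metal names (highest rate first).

["copper", "zinc"]

zinc: temperature factor f = -0.071·(0.4) = -0.0284
  SO₂ term: 0.0129·16.7^0.44·exp(0.046·84-0.0284) = 2.062
  Cl⁻ term: 0.0175·15.9^0.57·exp(0.008·84+0.085·10.4) = 0.4014
  sum: 2.062 + 0.4014 → r_corr = 2.464 μm/a
  mass loss = 2.464 μm/a × 7.14 g/cm³ = 17.59 g·m⁻²·a⁻¹
copper: f(T) = -0.080·(T−10) [T>10 °C] = -0.0320
  SO₂ term: 0.0053·16.7^0.26·exp(0.059·84-0.0320) = 1.516
  Sd branch = 0.01025·Sd^0.27·e^(0.036·RH+0.049·T) = 0.7408 μm/a
  r_corr = 1.516 + 0.7408 = 2.257 μm/a
  mass loss = 2.257 μm/a × 8.96 g/cm³ = 20.22 g·m⁻²·a⁻¹
Ordering by g·m⁻²·a⁻¹: copper (20.2) > zinc (17.6)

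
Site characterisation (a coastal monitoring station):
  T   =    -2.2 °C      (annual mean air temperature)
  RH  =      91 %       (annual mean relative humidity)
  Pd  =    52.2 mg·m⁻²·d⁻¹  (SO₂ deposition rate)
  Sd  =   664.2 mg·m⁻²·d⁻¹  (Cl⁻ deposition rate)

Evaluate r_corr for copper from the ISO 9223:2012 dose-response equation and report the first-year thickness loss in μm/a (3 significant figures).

r_corr = 2.09 μm/a

copper: temperature factor f = +0.126·(-12.2) = -1.5372
  sulphur-dioxide contribution → 0.6839 μm/a
  chloride contribution → 1.408 μm/a
  ⇒ r_corr(copper) = 2.092 μm/a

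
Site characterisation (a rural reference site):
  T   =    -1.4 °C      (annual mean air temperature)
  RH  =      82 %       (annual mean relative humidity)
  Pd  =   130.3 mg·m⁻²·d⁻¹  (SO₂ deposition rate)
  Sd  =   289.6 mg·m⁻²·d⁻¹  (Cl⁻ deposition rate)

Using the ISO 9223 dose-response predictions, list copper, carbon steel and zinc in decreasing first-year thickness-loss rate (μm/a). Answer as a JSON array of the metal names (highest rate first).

["carbon steel", "zinc", "copper"]

copper: T≤10 °C ⇒ hinge +0.126·(-1.4−10) = -1.4364
  SO₂ term: 0.0053·130.3^0.26·exp(0.059·82-1.4364) = 0.5642
  Sd branch = 0.01025·Sd^0.27·e^(0.036·RH+0.049·T) = 0.8466 μm/a
  sum: 0.5642 + 0.8466 → r_corr = 1.411 μm/a
carbon steel: f(T) = +0.150·(T−10) [T≤10 °C] = -1.7100
  Pd branch = 1.77·Pd^0.52·e^(0.02·RH+f) = 20.77 μm/a
  Cl⁻ term: 0.102·289.6^0.62·exp(0.033·82+0.04·-1.4) = 48.51
  r_corr = 20.77 + 48.51 = 69.27 μm/a
zinc: f(T) = +0.038·(T−10) [T≤10 °C] = -0.4332
  SO₂ term: 0.0129·130.3^0.44·exp(0.046·82-0.4332) = 3.099
  Cl⁻ term: 0.0175·289.6^0.57·exp(0.008·82+0.085·-1.4) = 0.7577
  r_corr = 3.099 + 0.7577 = 3.856 μm/a
Ordering by μm/a: carbon steel (69.3) > zinc (3.86) > copper (1.41)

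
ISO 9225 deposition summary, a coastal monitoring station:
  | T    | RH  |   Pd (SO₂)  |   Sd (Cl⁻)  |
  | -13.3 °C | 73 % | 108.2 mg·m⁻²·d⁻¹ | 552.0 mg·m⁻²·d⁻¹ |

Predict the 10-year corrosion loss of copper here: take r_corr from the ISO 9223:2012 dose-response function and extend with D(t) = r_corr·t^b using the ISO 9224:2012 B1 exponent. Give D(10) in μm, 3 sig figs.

copper: f(T) = +0.126·(T−10) [T≤10 °C] = -2.9358
  SO₂ term: 0.0053·108.2^0.26·exp(0.059·73-2.9358) = 0.07058
  Sd branch = 0.01025·Sd^0.27·e^(0.036·RH+0.049·T) = 0.4068 μm/a
  sum: 0.07058 + 0.4068 → r_corr = 0.4773 μm/a
ISO 9224: D(t) = r_corr · t^b with b = 0.667 (copper, B1)
  D(10) = 0.4773 × 10^0.667 = 0.4773 × 4.645 = 2.217 μm

D(10) = 2.22 μm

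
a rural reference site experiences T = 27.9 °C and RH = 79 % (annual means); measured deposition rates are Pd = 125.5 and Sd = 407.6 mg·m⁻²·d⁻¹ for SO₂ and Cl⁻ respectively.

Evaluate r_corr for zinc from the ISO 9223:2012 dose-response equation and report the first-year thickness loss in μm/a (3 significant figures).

r_corr = 12.0 μm/a

zinc: temperature factor f = -0.071·(17.9) = -1.2709
  SO₂ term: 0.0129·125.5^0.44·exp(0.046·79-1.2709) = 1.149
  Cl⁻ term: 0.0175·407.6^0.57·exp(0.008·79+0.085·27.9) = 10.85
  sum: 1.149 + 10.85 → r_corr = 12 μm/a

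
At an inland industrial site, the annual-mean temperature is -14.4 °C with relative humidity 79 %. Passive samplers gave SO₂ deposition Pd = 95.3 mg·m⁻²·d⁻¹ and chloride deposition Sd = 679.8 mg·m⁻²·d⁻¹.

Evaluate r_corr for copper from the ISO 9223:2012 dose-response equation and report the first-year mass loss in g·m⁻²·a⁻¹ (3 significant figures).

r_corr = 5.29 g·m⁻²·a⁻¹

copper: T≤10 °C ⇒ hinge +0.126·(-14.4−10) = -3.0744
  SO₂ term: 0.0053·95.3^0.26·exp(0.059·79-3.0744) = 0.0847
  Cl⁻ term: 0.01025·679.8^0.27·exp(0.036·79+0.049·-14.4) = 0.506
  sum: 0.0847 + 0.506 → r_corr = 0.5907 μm/a
Convert to mass loss: 0.5907 μm/a × 8.96 g/cm³ = 5.293 g·m⁻²·a⁻¹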